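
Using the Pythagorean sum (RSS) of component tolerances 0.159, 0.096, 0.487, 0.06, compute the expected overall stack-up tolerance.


RSS = sqrt(0.159^2 + 0.096^2 + 0.487^2 + 0.06^2)
= sqrt(0.275266)
= 0.5247

0.5247


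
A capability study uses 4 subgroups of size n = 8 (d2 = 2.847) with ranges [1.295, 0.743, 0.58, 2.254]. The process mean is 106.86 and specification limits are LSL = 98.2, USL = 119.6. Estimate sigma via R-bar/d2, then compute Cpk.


R_bar = (1.295 + 0.743 + 0.58 + 2.254) / 4 = 1.218
sigma = R_bar / d2 = 1.218 / 2.847 = 0.42781876
Cp = (USL - LSL)/(6*sigma) = (119.6 - 98.2)/(6*0.42781876) = 8.3369
Cpu = (119.6 - 106.86)/(3*0.42781876) = 9.9263
Cpl = (106.86 - 98.2)/(3*0.42781876) = 6.7474
Cpk = min(Cpu, Cpl) = 6.7474

6.7474


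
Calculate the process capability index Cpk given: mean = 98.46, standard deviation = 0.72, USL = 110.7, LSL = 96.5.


Cpu = (USL - mean) / (3*sigma) = (110.7 - 98.46) / (3*0.72) = 5.6667
Cpl = (mean - LSL) / (3*sigma) = (98.46 - 96.5) / (3*0.72) = 0.9074
Cpk = min(Cpu, Cpl) = 0.9074

0.9074


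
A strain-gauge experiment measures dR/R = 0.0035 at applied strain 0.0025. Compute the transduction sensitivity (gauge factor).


GF = (dR/R) / epsilon
= 0.0035 / 0.0025
= 1.4000

1.4000


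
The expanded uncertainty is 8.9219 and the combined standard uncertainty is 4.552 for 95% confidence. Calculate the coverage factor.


k = U / uc
k = 8.9219 / 4.552
k = 1.96

1.96


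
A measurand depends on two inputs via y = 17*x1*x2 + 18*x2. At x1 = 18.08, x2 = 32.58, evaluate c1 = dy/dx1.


y = 17*x1*x2 + 18*x2
dy/dx1 = 17*x2
Evaluate at x2 = 32.58: c1 = 17 * 32.58
c1 = 553.8600

553.8600


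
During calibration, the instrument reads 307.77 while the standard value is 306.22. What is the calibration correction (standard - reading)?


Correction = standard - reading
= 306.22 - 307.77
= -1.5500

-1.5500


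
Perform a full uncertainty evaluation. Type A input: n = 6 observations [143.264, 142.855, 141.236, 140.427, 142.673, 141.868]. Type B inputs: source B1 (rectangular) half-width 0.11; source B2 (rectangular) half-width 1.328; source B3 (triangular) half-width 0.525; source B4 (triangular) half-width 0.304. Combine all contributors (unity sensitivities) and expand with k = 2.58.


mean = (143.264 + 142.855 + 141.236 + 140.427 + 142.673 + 141.868) / 6 = 142.0538333
s = sqrt(sum((x - mean)^2)/(n-1)) = 1.0807137
u_A = s / sqrt(n) = 1.0807137 / sqrt(6) = 0.44119952
u_B1 = 0.11 / sqrt(3) = 0.06350853
u_B2 = 1.328 / sqrt(3) = 0.76672116
u_B3 = 0.525 / sqrt(6) = 0.21433035
u_B4 = 0.304 / sqrt(6) = 0.12410748
uc = sqrt(0.44119952^2 + 0.06350853^2 + 0.76672116^2 + 0.21433035^2 + 0.12410748^2) = 0.92081043
U = k * uc = 2.58 * 0.92081043
U = 2.3757

2.3757


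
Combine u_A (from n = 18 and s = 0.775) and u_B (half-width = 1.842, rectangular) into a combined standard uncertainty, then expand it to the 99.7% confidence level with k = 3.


u_A = s / sqrt(n) = 0.775 / sqrt(18) = 0.18266925
u_B = half_width / sqrt(3) = 1.842 / sqrt(3) = 1.0634792
uc = sqrt(u_A^2 + u_B^2) = sqrt(0.18266925^2 + 1.0634792^2) = 1.0790533
U = k * uc = 3 * 1.0790533
U = 3.2372

3.2372


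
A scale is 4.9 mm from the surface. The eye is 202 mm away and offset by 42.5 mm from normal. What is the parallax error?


error = h * offset / d
= 4.9 * 42.5 / 202
= 1.0309

1.0309


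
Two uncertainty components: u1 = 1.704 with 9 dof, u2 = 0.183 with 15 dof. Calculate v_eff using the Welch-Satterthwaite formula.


uc = sqrt(u1^2 + u2^2) = sqrt(1.704^2 + 0.183^2) = 1.7137984
v_eff = uc^4 / (u1^4/v1 + u2^4/v2)
= 1.7137984^4 / (1.704^4/9 + 0.183^4/15)
= 8.6265855 / 0.93685098
v_eff = 9.2081

9.2081


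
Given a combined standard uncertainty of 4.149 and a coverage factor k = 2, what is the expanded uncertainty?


U = k * uc
U = 2 * 4.149
U = 8.2980

8.2980


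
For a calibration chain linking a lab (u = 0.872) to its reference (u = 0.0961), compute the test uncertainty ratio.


TUR = u_lab / u_ref
= 0.872 / 0.0961
= 9.0739

9.0739


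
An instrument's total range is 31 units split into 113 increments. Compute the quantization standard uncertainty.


resolution = range / divisions
resolution = 31 / 113 = 0.27433628
u_res = resolution / (2*sqrt(3))
u_res = 0.27433628 / 3.4641016
u_res = 0.0792

0.0792


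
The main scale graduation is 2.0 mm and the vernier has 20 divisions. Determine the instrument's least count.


LC = MSD / n_div
= 2.0 / 20
= 0.1000

0.1000


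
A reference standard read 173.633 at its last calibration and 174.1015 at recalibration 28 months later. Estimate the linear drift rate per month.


rate = (v2 - v1) / months
= (174.1015 - 173.633) / 28
= 0.4685 / 28
= 0.0167

0.0167


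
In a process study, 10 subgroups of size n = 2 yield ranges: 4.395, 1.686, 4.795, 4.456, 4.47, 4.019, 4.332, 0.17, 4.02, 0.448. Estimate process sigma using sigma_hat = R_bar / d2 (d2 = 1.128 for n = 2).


R_bar = (4.395 + 1.686 + 4.795 + 4.456 + 4.47 + 4.019 + 4.332 + 0.17 + 4.02 + 0.448) / 10
R_bar = 32.791 / 10 = 3.2791
sigma_hat = R_bar / d2 = 3.2791 / 1.128 = 2.9070

2.9070


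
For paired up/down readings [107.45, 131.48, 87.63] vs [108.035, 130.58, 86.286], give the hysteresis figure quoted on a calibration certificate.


|107.45 - 108.035| = 0.5850
|131.48 - 130.58| = 0.9000
|87.63 - 86.286| = 1.3440
hysteresis = max(diffs) = 1.3440

1.3440


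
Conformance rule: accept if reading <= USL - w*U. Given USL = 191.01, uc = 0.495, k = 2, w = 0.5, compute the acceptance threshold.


U = k * uc = 2 * 0.495 = 0.99
guard band g = w * U = 0.5 * 0.99 = 0.495
AL = USL - g = 191.01 - 0.495
AL = 190.5150

190.5150


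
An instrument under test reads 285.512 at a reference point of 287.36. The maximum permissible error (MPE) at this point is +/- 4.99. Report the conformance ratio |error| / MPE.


e = indication - reference = 285.512 - 287.36 = -1.8480
|e| = 1.8480
ratio = |e| / MPE = 1.8480 / 4.99
ratio = 0.3703

0.3703


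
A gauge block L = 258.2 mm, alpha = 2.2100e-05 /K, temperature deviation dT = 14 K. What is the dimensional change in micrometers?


dL = L * alpha * dT
= 258.2 * 2.2100e-05 * 14
= 0.0798871 mm
dL_um = 0.0798871 * 1000 = 79.8871 um

79.8871


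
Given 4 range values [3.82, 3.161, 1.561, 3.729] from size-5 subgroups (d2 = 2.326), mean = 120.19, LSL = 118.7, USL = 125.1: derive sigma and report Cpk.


R_bar = (3.82 + 3.161 + 1.561 + 3.729) / 4 = 3.06775
sigma = R_bar / d2 = 3.06775 / 2.326 = 1.3188951
Cp = (USL - LSL)/(6*sigma) = (125.1 - 118.7)/(6*1.3188951) = 0.8088
Cpu = (125.1 - 120.19)/(3*1.3188951) = 1.2409
Cpl = (120.19 - 118.7)/(3*1.3188951) = 0.3766
Cpk = min(Cpu, Cpl) = 0.3766

0.3766


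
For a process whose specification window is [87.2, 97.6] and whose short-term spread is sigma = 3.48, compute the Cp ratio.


Cp = (USL - LSL) / (6 * sigma)
= (97.6 - 87.2) / (6 * 3.48)
= 10.4000 / 20.8800
= 0.4981

0.4981


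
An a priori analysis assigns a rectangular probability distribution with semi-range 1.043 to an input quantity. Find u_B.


u_B = half_width / sqrt(3)
u_B = 1.043 / 1.7320508
u_B = 0.6022

0.6022


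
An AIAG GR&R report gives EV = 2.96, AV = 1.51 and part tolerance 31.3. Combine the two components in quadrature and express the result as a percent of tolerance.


GRR = sqrt(EV^2 + AV^2) = sqrt(2.96^2 + 1.51^2) = 3.3229054
%GRR = GRR / tol * 100 = 3.3229054 / 31.3 * 100
%GRR = 10.6163

10.6163


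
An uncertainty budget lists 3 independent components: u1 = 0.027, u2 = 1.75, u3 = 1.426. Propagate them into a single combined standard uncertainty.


uc = sqrt(0.027^2 + 1.75^2 + 1.426^2)
uc = sqrt(5.096705)
uc = 2.2576

2.2576


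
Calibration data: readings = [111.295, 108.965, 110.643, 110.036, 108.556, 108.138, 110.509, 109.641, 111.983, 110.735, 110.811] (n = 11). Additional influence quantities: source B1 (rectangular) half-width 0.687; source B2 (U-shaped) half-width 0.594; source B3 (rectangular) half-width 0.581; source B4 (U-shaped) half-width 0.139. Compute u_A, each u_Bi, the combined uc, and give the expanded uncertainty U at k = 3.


mean = (111.295 + 108.965 + 110.643 + 110.036 + 108.556 + 108.138 + 110.509 + 109.641 + 111.983 + 110.735 + 110.811) / 11 = 110.1192727
s = sqrt(sum((x - mean)^2)/(n-1)) = 1.1864605
u_A = s / sqrt(n) = 1.1864605 / sqrt(11) = 0.3577313
u_B1 = 0.687 / sqrt(3) = 0.39663963
u_B2 = 0.594 / sqrt(2) = 0.42002143
u_B3 = 0.581 / sqrt(3) = 0.33544051
u_B4 = 0.139 / sqrt(2) = 0.098287843
uc = sqrt(0.3577313^2 + 0.39663963^2 + 0.42002143^2 + 0.33544051^2 + 0.098287843^2) = 0.76412925
U = k * uc = 3 * 0.76412925
U = 2.2924

2.2924


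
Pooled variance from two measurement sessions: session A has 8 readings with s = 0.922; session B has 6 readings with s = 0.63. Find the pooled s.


s_p = sqrt(((n1-1)*s1^2 + (n2-1)*s2^2) / (n1+n2-2))
numerator = (8-1)*0.922^2 + (6-1)*0.63^2 = 5.950588 + 1.9845 = 7.935088
denominator = 8 + 6 - 2 = 12
s_p^2 = 7.935088 / 12 = 0.66125733
s_p = sqrt(0.66125733) = 0.8132

0.8132


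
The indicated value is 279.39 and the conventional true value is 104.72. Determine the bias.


Systematic error = measured - true
= 279.39 - 104.72
= 174.6700

174.6700


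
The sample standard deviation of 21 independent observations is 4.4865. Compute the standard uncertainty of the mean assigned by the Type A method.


u_A = s / sqrt(n)
u_A = 4.4865 / sqrt(21)
u_A = 4.4865 / 4.5825757
u_A = 0.9790

0.9790


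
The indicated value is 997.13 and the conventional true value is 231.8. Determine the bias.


Systematic error = measured - true
= 997.13 - 231.8
= 765.3300

765.3300


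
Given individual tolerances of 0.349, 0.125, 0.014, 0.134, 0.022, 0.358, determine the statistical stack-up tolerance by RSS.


RSS = sqrt(0.349^2 + 0.125^2 + 0.014^2 + 0.134^2 + 0.022^2 + 0.358^2)
= sqrt(0.284226)
= 0.5331

0.5331


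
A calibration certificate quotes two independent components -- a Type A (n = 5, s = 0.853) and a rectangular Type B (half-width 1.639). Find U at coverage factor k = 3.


u_A = s / sqrt(n) = 0.853 / sqrt(5) = 0.3814732
u_B = half_width / sqrt(3) = 1.639 / sqrt(3) = 0.94627709
uc = sqrt(u_A^2 + u_B^2) = sqrt(0.3814732^2 + 0.94627709^2) = 1.0202755
U = k * uc = 3 * 1.0202755
U = 3.0608

3.0608


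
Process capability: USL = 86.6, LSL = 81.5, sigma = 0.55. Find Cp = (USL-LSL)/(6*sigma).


Cp = (USL - LSL) / (6 * sigma)
= (86.6 - 81.5) / (6 * 0.55)
= 5.1000 / 3.3000
= 1.5455

1.5455


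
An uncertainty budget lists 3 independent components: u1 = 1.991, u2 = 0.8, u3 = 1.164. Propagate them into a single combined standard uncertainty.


uc = sqrt(1.991^2 + 0.8^2 + 1.164^2)
uc = sqrt(5.958977)
uc = 2.4411

2.4411


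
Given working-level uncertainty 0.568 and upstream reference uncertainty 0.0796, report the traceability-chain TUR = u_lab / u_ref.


TUR = u_lab / u_ref
= 0.568 / 0.0796
= 7.1357

7.1357


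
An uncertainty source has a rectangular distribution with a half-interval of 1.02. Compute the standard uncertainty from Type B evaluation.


u_B = half_width / sqrt(3)
u_B = 1.02 / 1.7320508
u_B = 0.5889

0.5889


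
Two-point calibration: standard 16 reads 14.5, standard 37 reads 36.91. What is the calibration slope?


slope = (y2 - y1) / (x2 - x1)
= (36.91 - 14.5) / (37 - 16)
= 22.4100 / 21
= 1.0671

1.0671


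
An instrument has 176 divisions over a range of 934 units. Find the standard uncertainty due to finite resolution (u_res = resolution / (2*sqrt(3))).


resolution = range / divisions
resolution = 934 / 176 = 5.3068182
u_res = resolution / (2*sqrt(3))
u_res = 5.3068182 / 3.4641016
u_res = 1.5319

1.5319


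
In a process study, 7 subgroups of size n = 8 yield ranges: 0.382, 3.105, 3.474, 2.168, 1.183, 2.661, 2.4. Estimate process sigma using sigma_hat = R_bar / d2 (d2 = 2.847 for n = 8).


R_bar = (0.382 + 3.105 + 3.474 + 2.168 + 1.183 + 2.661 + 2.4) / 7
R_bar = 15.373 / 7 = 2.1961429
sigma_hat = R_bar / d2 = 2.1961429 / 2.847 = 0.7714

0.7714


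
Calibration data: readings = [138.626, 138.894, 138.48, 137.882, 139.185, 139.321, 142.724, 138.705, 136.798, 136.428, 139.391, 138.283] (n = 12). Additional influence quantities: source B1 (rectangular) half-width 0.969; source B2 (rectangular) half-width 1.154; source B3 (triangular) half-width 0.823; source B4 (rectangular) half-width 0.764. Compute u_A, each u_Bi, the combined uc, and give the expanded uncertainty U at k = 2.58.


mean = (138.626 + 138.894 + 138.48 + 137.882 + 139.185 + 139.321 + 142.724 + 138.705 + 136.798 + 136.428 + 139.391 + 138.283) / 12 = 138.7264167
s = sqrt(sum((x - mean)^2)/(n-1)) = 1.5666028
u_A = s / sqrt(n) = 1.5666028 / sqrt(12) = 0.45223927
u_B1 = 0.969 / sqrt(3) = 0.55945241
u_B2 = 1.154 / sqrt(3) = 0.66626221
u_B3 = 0.823 / sqrt(6) = 0.33598834
u_B4 = 0.764 / sqrt(3) = 0.44109561
uc = sqrt(0.45223927^2 + 0.55945241^2 + 0.66626221^2 + 0.33598834^2 + 0.44109561^2) = 1.1264396
U = k * uc = 2.58 * 1.1264396
U = 2.9062

2.9062


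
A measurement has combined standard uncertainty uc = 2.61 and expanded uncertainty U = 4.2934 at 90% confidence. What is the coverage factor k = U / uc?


k = U / uc
k = 4.2934 / 2.61
k = 1.645

1.645


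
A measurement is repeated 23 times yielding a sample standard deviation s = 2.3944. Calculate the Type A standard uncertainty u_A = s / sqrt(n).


u_A = s / sqrt(n)
u_A = 2.3944 / sqrt(23)
u_A = 2.3944 / 4.7958315
u_A = 0.4993

0.4993


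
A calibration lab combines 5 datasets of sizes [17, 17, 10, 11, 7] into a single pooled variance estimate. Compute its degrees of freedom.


nu = sum_i (n_i - 1)
nu = ((17 - 1) + (17 - 1) + (10 - 1) + (11 - 1) + (7 - 1))
nu = 16 + 16 + 9 + 10 + 6
nu = 57

57


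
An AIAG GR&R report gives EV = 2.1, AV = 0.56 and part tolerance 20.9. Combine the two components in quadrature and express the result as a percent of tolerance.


GRR = sqrt(EV^2 + AV^2) = sqrt(2.1^2 + 0.56^2) = 2.1733845
%GRR = GRR / tol * 100 = 2.1733845 / 20.9 * 100
%GRR = 10.3990

10.3990


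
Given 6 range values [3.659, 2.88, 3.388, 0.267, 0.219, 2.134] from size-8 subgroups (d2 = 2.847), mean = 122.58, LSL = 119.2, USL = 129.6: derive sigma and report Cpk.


R_bar = (3.659 + 2.88 + 3.388 + 0.267 + 0.219 + 2.134) / 6 = 2.0911667
sigma = R_bar / d2 = 2.0911667 / 2.847 = 0.73451588
Cp = (USL - LSL)/(6*sigma) = (129.6 - 119.2)/(6*0.73451588) = 2.3598
Cpu = (129.6 - 122.58)/(3*0.73451588) = 3.1858
Cpl = (122.58 - 119.2)/(3*0.73451588) = 1.5339
Cpk = min(Cpu, Cpl) = 1.5339

1.5339


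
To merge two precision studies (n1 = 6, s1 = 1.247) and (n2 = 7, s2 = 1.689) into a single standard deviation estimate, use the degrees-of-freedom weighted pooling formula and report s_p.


s_p = sqrt(((n1-1)*s1^2 + (n2-1)*s2^2) / (n1+n2-2))
numerator = (6-1)*1.247^2 + (7-1)*1.689^2 = 7.775045 + 17.116326 = 24.891371
denominator = 6 + 7 - 2 = 11
s_p^2 = 24.891371 / 11 = 2.2628519
s_p = sqrt(2.2628519) = 1.5043

1.5043


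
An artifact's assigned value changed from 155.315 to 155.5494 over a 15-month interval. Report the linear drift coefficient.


rate = (v2 - v1) / months
= (155.5494 - 155.315) / 15
= 0.2344 / 15
= 0.0156

0.0156


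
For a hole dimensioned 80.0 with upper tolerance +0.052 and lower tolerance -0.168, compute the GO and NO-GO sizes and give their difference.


GO = nominal - lower_tol (smallest hole = maximum material condition)
GO = 80.0 - 0.168 = 79.832
NO-GO = nominal + upper_tol (largest hole = least material condition)
NO-GO = 80.0 + 0.052 = 80.052
spread = NO-GO - GO = 80.052 - 79.832 = 0.2200

0.2200


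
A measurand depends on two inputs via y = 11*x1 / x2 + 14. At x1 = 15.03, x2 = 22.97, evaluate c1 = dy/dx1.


y = 11*x1 / x2 + 14
dy/dx1 = 11/x2
Evaluate at x2 = 22.97: c1 = 11 / 22.97
c1 = 0.4789

0.4789


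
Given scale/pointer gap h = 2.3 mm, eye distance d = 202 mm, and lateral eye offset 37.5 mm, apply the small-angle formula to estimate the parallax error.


error = h * offset / d
= 2.3 * 37.5 / 202
= 0.4270

0.4270


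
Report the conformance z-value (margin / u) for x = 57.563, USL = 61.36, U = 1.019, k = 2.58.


u = U / k = 1.019 / 2.58 = 0.39496124
margin = |USL - x| = |61.36 - 57.563| = 3.797
z = margin / u = 3.797 / 0.39496124
z = 9.6136

9.6136


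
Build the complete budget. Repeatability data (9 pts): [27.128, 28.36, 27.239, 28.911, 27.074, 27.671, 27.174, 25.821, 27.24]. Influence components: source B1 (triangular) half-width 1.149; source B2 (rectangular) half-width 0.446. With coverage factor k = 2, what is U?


mean = (27.128 + 28.36 + 27.239 + 28.911 + 27.074 + 27.671 + 27.174 + 25.821 + 27.24) / 9 = 27.402
s = sqrt(sum((x - mean)^2)/(n-1)) = 0.86992988
u_A = s / sqrt(n) = 0.86992988 / sqrt(9) = 0.28997663
u_B1 = 1.149 / sqrt(6) = 0.46907729
u_B2 = 0.446 / sqrt(3) = 0.25749822
uc = sqrt(0.28997663^2 + 0.46907729^2 + 0.25749822^2) = 0.60862573
U = k * uc = 2 * 0.60862573
U = 1.2173

1.2173


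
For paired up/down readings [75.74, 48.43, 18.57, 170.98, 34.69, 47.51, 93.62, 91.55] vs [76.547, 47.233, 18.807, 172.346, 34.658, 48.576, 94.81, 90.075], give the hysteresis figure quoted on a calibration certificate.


|75.74 - 76.547| = 0.8070
|48.43 - 47.233| = 1.1970
|18.57 - 18.807| = 0.2370
|170.98 - 172.346| = 1.3660
|34.69 - 34.658| = 0.0320
|47.51 - 48.576| = 1.0660
|93.62 - 94.81| = 1.1900
|91.55 - 90.075| = 1.4750
hysteresis = max(diffs) = 1.4750

1.4750


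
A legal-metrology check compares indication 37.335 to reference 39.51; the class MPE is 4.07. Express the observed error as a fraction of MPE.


e = indication - reference = 37.335 - 39.51 = -2.1750
|e| = 2.1750
ratio = |e| / MPE = 2.1750 / 4.07
ratio = 0.5344

0.5344


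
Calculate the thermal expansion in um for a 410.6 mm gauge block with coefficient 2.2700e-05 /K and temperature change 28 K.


dL = L * alpha * dT
= 410.6 * 2.2700e-05 * 28
= 0.2609774 mm
dL_um = 0.2609774 * 1000 = 260.9774 um

260.9774


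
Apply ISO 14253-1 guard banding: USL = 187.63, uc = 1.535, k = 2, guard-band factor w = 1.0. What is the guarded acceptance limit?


U = k * uc = 2 * 1.535 = 3.07
guard band g = w * U = 1.0 * 3.07 = 3.07
AL = USL - g = 187.63 - 3.07
AL = 184.5600

184.5600


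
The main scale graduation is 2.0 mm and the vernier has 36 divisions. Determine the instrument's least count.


LC = MSD / n_div
= 2.0 / 36
= 0.0556

0.0556


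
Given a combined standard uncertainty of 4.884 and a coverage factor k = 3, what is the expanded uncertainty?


U = k * uc
U = 3 * 4.884
U = 14.6520

14.6520


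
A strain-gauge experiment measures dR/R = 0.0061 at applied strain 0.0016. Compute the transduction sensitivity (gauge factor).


GF = (dR/R) / epsilon
= 0.0061 / 0.0016
= 3.8125

3.8125


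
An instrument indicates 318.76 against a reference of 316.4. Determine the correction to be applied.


Correction = standard - reading
= 316.4 - 318.76
= -2.3600

-2.3600


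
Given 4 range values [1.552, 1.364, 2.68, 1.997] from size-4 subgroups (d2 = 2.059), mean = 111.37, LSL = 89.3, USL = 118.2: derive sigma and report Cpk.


R_bar = (1.552 + 1.364 + 2.68 + 1.997) / 4 = 1.89825
sigma = R_bar / d2 = 1.89825 / 2.059 = 0.92192812
Cp = (USL - LSL)/(6*sigma) = (118.2 - 89.3)/(6*0.92192812) = 5.2246
Cpu = (118.2 - 111.37)/(3*0.92192812) = 2.4695
Cpl = (111.37 - 89.3)/(3*0.92192812) = 7.9797
Cpk = min(Cpu, Cpl) = 2.4695

2.4695


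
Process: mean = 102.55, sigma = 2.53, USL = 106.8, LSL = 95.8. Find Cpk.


Cpu = (USL - mean) / (3*sigma) = (106.8 - 102.55) / (3*2.53) = 0.5599
Cpl = (mean - LSL) / (3*sigma) = (102.55 - 95.8) / (3*2.53) = 0.8893
Cpk = min(Cpu, Cpl) = 0.5599

0.5599


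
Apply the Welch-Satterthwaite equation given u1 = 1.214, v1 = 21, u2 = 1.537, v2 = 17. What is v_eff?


uc = sqrt(u1^2 + u2^2) = sqrt(1.214^2 + 1.537^2) = 1.958613
v_eff = uc^4 / (u1^4/v1 + u2^4/v2)
= 1.958613^4 / (1.214^4/21 + 1.537^4/17)
= 14.716161 / 0.43171373
v_eff = 34.0878

34.0878


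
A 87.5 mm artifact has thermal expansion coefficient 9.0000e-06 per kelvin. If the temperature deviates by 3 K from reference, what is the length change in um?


dL = L * alpha * dT
= 87.5 * 9.0000e-06 * 3
= 0.0023625 mm
dL_um = 0.0023625 * 1000 = 2.3625 um

2.3625


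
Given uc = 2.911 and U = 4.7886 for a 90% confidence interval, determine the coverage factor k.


k = U / uc
k = 4.7886 / 2.911
k = 1.645

1.645


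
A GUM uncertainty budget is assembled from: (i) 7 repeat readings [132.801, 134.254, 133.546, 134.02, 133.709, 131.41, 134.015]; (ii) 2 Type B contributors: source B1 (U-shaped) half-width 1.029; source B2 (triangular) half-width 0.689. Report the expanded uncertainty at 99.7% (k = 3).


mean = (132.801 + 134.254 + 133.546 + 134.02 + 133.709 + 131.41 + 134.015) / 7 = 133.3935714
s = sqrt(sum((x - mean)^2)/(n-1)) = 0.99392737
u_A = s / sqrt(n) = 0.99392737 / sqrt(7) = 0.37566923
u_B1 = 1.029 / sqrt(2) = 0.72761288
u_B2 = 0.689 / sqrt(6) = 0.28128307
uc = sqrt(0.37566923^2 + 0.72761288^2 + 0.28128307^2) = 0.86583372
U = k * uc = 3 * 0.86583372
U = 2.5975

2.5975


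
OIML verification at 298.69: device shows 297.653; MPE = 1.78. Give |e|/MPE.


e = indication - reference = 297.653 - 298.69 = -1.0370
|e| = 1.0370
ratio = |e| / MPE = 1.0370 / 1.78
ratio = 0.5826

0.5826


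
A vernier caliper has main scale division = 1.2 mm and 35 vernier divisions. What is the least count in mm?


LC = MSD / n_div
= 1.2 / 35
= 0.0343

0.0343


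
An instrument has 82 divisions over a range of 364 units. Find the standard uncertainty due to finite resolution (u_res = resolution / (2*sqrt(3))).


resolution = range / divisions
resolution = 364 / 82 = 4.4390244
u_res = resolution / (2*sqrt(3))
u_res = 4.4390244 / 3.4641016
u_res = 1.2814

1.2814


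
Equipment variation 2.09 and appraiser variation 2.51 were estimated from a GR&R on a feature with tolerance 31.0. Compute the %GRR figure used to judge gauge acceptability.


GRR = sqrt(EV^2 + AV^2) = sqrt(2.09^2 + 2.51^2) = 3.2662211
%GRR = GRR / tol * 100 = 3.2662211 / 31.0 * 100
%GRR = 10.5362

10.5362


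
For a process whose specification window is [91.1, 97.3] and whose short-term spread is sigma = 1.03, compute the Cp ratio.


Cp = (USL - LSL) / (6 * sigma)
= (97.3 - 91.1) / (6 * 1.03)
= 6.2000 / 6.1800
= 1.0032

1.0032


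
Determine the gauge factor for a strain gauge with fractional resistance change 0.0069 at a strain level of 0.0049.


GF = (dR/R) / epsilon
= 0.0069 / 0.0049
= 1.4082

1.4082


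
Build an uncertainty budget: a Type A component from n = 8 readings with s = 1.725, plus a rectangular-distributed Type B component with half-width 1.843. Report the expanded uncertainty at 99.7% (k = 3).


u_A = s / sqrt(n) = 1.725 / sqrt(8) = 0.6098796
u_B = half_width / sqrt(3) = 1.843 / sqrt(3) = 1.0640565
uc = sqrt(u_A^2 + u_B^2) = sqrt(0.6098796^2 + 1.0640565^2) = 1.2264458
U = k * uc = 3 * 1.2264458
U = 3.6793

3.6793


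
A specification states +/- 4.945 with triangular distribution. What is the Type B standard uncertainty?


u_B = half_width / sqrt(6)
u_B = 4.945 / 2.4494897
u_B = 2.0188

2.0188


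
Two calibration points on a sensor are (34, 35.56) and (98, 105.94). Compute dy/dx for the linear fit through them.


slope = (y2 - y1) / (x2 - x1)
= (105.94 - 35.56) / (98 - 34)
= 70.3800 / 64
= 1.0997

1.0997


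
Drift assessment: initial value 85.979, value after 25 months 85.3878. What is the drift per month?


rate = (v2 - v1) / months
= (85.3878 - 85.979) / 25
= -0.5912 / 25
= -0.0236

-0.0236


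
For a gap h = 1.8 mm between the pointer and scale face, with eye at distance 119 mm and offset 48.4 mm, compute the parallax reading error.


error = h * offset / d
= 1.8 * 48.4 / 119
= 0.7321

0.7321


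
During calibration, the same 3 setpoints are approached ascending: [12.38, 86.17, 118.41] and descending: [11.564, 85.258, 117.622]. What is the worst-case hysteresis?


|12.38 - 11.564| = 0.8160
|86.17 - 85.258| = 0.9120
|118.41 - 117.622| = 0.7880
hysteresis = max(diffs) = 0.9120

0.9120


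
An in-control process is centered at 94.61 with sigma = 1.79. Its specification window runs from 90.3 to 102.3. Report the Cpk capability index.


Cpu = (USL - mean) / (3*sigma) = (102.3 - 94.61) / (3*1.79) = 1.4320
Cpl = (mean - LSL) / (3*sigma) = (94.61 - 90.3) / (3*1.79) = 0.8026
Cpk = min(Cpu, Cpl) = 0.8026

0.8026


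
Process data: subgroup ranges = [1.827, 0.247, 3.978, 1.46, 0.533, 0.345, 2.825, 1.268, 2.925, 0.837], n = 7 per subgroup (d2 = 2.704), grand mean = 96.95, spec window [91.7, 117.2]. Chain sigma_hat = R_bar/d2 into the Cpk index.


R_bar = (1.827 + 0.247 + 3.978 + 1.46 + 0.533 + 0.345 + 2.825 + 1.268 + 2.925 + 0.837) / 10 = 1.6245
sigma = R_bar / d2 = 1.6245 / 2.704 = 0.60077663
Cp = (USL - LSL)/(6*sigma) = (117.2 - 91.7)/(6*0.60077663) = 7.0742
Cpu = (117.2 - 96.95)/(3*0.60077663) = 11.2355
Cpl = (96.95 - 91.7)/(3*0.60077663) = 2.9129
Cpk = min(Cpu, Cpl) = 2.9129

2.9129


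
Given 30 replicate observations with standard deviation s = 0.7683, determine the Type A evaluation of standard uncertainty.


u_A = s / sqrt(n)
u_A = 0.7683 / sqrt(30)
u_A = 0.7683 / 5.4772256
u_A = 0.1403

0.1403


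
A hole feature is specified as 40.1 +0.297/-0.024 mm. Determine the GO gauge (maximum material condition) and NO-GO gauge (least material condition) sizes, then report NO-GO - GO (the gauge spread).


GO = nominal - lower_tol (smallest hole = maximum material condition)
GO = 40.1 - 0.024 = 40.076
NO-GO = nominal + upper_tol (largest hole = least material condition)
NO-GO = 40.1 + 0.297 = 40.397
spread = NO-GO - GO = 40.397 - 40.076 = 0.3210

0.3210


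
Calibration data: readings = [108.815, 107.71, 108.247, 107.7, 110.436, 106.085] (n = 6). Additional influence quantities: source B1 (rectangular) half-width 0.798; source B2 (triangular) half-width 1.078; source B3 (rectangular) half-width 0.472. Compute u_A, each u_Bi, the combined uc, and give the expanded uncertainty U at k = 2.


mean = (108.815 + 107.71 + 108.247 + 107.7 + 110.436 + 106.085) / 6 = 108.1655
s = sqrt(sum((x - mean)^2)/(n-1)) = 1.4377979
u_A = s / sqrt(n) = 1.4377979 / sqrt(6) = 0.58697853
u_B1 = 0.798 / sqrt(3) = 0.46072551
u_B2 = 1.078 / sqrt(6) = 0.44009166
u_B3 = 0.472 / sqrt(3) = 0.27250933
uc = sqrt(0.58697853^2 + 0.46072551^2 + 0.44009166^2 + 0.27250933^2) = 0.90815956
U = k * uc = 2 * 0.90815956
U = 1.8163

1.8163


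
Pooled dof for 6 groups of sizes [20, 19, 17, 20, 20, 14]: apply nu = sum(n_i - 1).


nu = sum_i (n_i - 1)
nu = ((20 - 1) + (19 - 1) + (17 - 1) + (20 - 1) + (20 - 1) + (14 - 1))
nu = 19 + 18 + 16 + 19 + 19 + 13
nu = 104

104


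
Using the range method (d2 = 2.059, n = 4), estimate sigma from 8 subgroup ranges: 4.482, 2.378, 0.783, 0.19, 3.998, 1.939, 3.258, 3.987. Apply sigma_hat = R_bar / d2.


R_bar = (4.482 + 2.378 + 0.783 + 0.19 + 3.998 + 1.939 + 3.258 + 3.987) / 8
R_bar = 21.015 / 8 = 2.626875
sigma_hat = R_bar / d2 = 2.626875 / 2.059 = 1.2758

1.2758


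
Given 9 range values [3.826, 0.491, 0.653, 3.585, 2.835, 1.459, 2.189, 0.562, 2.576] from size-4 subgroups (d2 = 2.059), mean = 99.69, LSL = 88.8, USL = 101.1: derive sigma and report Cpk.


R_bar = (3.826 + 0.491 + 0.653 + 3.585 + 2.835 + 1.459 + 2.189 + 0.562 + 2.576) / 9 = 2.0195556
sigma = R_bar / d2 = 2.0195556 / 2.059 = 0.98084293
Cp = (USL - LSL)/(6*sigma) = (101.1 - 88.8)/(6*0.98084293) = 2.0900
Cpu = (101.1 - 99.69)/(3*0.98084293) = 0.4792
Cpl = (99.69 - 88.8)/(3*0.98084293) = 3.7009
Cpk = min(Cpu, Cpl) = 0.4792

0.4792


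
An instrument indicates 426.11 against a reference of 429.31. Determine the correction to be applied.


Correction = standard - reading
= 429.31 - 426.11
= 3.2000

3.2000


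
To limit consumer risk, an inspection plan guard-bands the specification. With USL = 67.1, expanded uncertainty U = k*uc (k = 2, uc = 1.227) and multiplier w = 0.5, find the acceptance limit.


U = k * uc = 2 * 1.227 = 2.454
guard band g = w * U = 0.5 * 2.454 = 1.227
AL = USL - g = 67.1 - 1.227
AL = 65.8730

65.8730


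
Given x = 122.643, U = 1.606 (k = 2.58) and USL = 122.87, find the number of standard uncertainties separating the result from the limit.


u = U / k = 1.606 / 2.58 = 0.62248062
margin = |USL - x| = |122.87 - 122.643| = 0.227
z = margin / u = 0.227 / 0.62248062
z = 0.3647

0.3647


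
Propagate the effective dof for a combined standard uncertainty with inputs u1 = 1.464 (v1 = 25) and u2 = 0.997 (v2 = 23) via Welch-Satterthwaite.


uc = sqrt(u1^2 + u2^2) = sqrt(1.464^2 + 0.997^2) = 1.7712439
v_eff = uc^4 / (u1^4/v1 + u2^4/v2)
= 1.7712439^4 / (1.464^4/25 + 0.997^4/23)
= 9.8426824 / 0.22670757
v_eff = 43.4158

43.4158


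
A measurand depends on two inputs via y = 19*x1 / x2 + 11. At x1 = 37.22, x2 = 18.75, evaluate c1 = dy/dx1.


y = 19*x1 / x2 + 11
dy/dx1 = 19/x2
Evaluate at x2 = 18.75: c1 = 19 / 18.75
c1 = 1.0133

1.0133


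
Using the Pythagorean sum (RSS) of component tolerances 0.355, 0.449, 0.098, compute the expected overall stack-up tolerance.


RSS = sqrt(0.355^2 + 0.449^2 + 0.098^2)
= sqrt(0.33723)
= 0.5807

0.5807


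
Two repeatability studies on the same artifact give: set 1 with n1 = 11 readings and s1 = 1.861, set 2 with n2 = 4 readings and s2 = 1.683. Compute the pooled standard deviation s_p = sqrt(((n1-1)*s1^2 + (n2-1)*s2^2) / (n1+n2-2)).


s_p = sqrt(((n1-1)*s1^2 + (n2-1)*s2^2) / (n1+n2-2))
numerator = (11-1)*1.861^2 + (4-1)*1.683^2 = 34.63321 + 8.497467 = 43.130677
denominator = 11 + 4 - 2 = 13
s_p^2 = 43.130677 / 13 = 3.3177444
s_p = sqrt(3.3177444) = 1.8215

1.8215


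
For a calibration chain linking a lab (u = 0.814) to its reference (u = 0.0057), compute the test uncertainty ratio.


TUR = u_lab / u_ref
= 0.814 / 0.0057
= 142.8070

142.8070


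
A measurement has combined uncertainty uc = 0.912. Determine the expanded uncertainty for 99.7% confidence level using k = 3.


U = k * uc
U = 3 * 0.912
U = 2.7360

2.7360


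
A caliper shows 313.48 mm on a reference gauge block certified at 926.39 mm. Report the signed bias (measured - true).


Systematic error = measured - true
= 313.48 - 926.39
= -612.9100

-612.9100


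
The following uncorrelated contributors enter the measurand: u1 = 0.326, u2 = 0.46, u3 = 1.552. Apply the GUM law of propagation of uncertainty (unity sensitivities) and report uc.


uc = sqrt(0.326^2 + 0.46^2 + 1.552^2)
uc = sqrt(2.72658)
uc = 1.6512

1.6512


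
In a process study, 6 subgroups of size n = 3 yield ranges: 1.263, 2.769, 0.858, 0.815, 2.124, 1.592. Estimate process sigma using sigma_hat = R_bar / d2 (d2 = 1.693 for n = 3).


R_bar = (1.263 + 2.769 + 0.858 + 0.815 + 2.124 + 1.592) / 6
R_bar = 9.421 / 6 = 1.5701667
sigma_hat = R_bar / d2 = 1.5701667 / 1.693 = 0.9274

0.9274


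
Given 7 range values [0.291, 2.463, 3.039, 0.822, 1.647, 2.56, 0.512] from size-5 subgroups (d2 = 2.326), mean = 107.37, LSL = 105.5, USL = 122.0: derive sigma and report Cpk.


R_bar = (0.291 + 2.463 + 3.039 + 0.822 + 1.647 + 2.56 + 0.512) / 7 = 1.6191429
sigma = R_bar / d2 = 1.6191429 / 2.326 = 0.69610615
Cp = (USL - LSL)/(6*sigma) = (122.0 - 105.5)/(6*0.69610615) = 3.9505
Cpu = (122.0 - 107.37)/(3*0.69610615) = 7.0056
Cpl = (107.37 - 105.5)/(3*0.69610615) = 0.8955
Cpk = min(Cpu, Cpl) = 0.8955

0.8955


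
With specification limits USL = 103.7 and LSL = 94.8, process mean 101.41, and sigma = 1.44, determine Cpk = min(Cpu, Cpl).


Cpu = (USL - mean) / (3*sigma) = (103.7 - 101.41) / (3*1.44) = 0.5301
Cpl = (mean - LSL) / (3*sigma) = (101.41 - 94.8) / (3*1.44) = 1.5301
Cpk = min(Cpu, Cpl) = 0.5301

0.5301


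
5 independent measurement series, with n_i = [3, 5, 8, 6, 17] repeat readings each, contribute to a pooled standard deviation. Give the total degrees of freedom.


nu = sum_i (n_i - 1)
nu = ((3 - 1) + (5 - 1) + (8 - 1) + (6 - 1) + (17 - 1))
nu = 2 + 4 + 7 + 5 + 16
nu = 34

34


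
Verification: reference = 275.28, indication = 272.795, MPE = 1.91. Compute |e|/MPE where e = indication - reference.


e = indication - reference = 272.795 - 275.28 = -2.4850
|e| = 2.4850
ratio = |e| / MPE = 2.4850 / 1.91
ratio = 1.3010

1.3010


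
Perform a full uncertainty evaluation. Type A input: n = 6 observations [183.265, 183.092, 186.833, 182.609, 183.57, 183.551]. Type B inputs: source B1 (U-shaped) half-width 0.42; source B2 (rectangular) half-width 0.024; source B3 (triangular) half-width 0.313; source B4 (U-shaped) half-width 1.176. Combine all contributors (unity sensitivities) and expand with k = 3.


mean = (183.265 + 183.092 + 186.833 + 182.609 + 183.57 + 183.551) / 6 = 183.82
s = sqrt(sum((x - mean)^2)/(n-1)) = 1.5177325
u_A = s / sqrt(n) = 1.5177325 / sqrt(6) = 0.6196117
u_B1 = 0.42 / sqrt(2) = 0.29698485
u_B2 = 0.024 / sqrt(3) = 0.013856406
u_B3 = 0.313 / sqrt(6) = 0.12778171
u_B4 = 1.176 / sqrt(2) = 0.83155757
uc = sqrt(0.6196117^2 + 0.29698485^2 + 0.013856406^2 + 0.12778171^2 + 0.83155757^2) = 1.0863364
U = k * uc = 3 * 1.0863364
U = 3.2590

3.2590


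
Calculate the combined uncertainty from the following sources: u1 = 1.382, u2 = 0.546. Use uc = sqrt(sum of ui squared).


uc = sqrt(1.382^2 + 0.546^2)
uc = sqrt(2.20804)
uc = 1.4859

1.4859


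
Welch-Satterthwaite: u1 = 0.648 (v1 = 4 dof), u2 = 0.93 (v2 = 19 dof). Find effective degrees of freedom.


uc = sqrt(u1^2 + u2^2) = sqrt(0.648^2 + 0.93^2) = 1.1334919
v_eff = uc^4 / (u1^4/v1 + u2^4/v2)
= 1.1334919^4 / (0.648^4/4 + 0.93^4/19)
= 1.650721 / 0.083451001
v_eff = 19.7807

19.7807


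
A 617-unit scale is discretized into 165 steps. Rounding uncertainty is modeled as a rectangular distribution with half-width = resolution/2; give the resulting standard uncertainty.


resolution = range / divisions
resolution = 617 / 165 = 3.7393939
u_res = resolution / (2*sqrt(3))
u_res = 3.7393939 / 3.4641016
u_res = 1.0795

1.0795


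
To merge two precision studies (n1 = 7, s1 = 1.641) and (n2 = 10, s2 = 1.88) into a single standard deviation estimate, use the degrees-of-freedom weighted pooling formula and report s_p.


s_p = sqrt(((n1-1)*s1^2 + (n2-1)*s2^2) / (n1+n2-2))
numerator = (7-1)*1.641^2 + (10-1)*1.88^2 = 16.157286 + 31.8096 = 47.966886
denominator = 7 + 10 - 2 = 15
s_p^2 = 47.966886 / 15 = 3.1977924
s_p = sqrt(3.1977924) = 1.7882

1.7882


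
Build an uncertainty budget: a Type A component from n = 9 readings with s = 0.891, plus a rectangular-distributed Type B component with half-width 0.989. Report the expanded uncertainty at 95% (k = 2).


u_A = s / sqrt(n) = 0.891 / sqrt(9) = 0.297
u_B = half_width / sqrt(3) = 0.989 / sqrt(3) = 0.57099942
uc = sqrt(u_A^2 + u_B^2) = sqrt(0.297^2 + 0.57099942^2) = 0.64362205
U = k * uc = 2 * 0.64362205
U = 1.2872

1.2872


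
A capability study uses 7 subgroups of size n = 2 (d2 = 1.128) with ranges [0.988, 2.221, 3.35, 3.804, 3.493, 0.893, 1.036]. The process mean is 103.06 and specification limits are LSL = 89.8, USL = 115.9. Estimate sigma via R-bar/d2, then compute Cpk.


R_bar = (0.988 + 2.221 + 3.35 + 3.804 + 3.493 + 0.893 + 1.036) / 7 = 2.255
sigma = R_bar / d2 = 2.255 / 1.128 = 1.9991135
Cp = (USL - LSL)/(6*sigma) = (115.9 - 89.8)/(6*1.9991135) = 2.1760
Cpu = (115.9 - 103.06)/(3*1.9991135) = 2.1409
Cpl = (103.06 - 89.8)/(3*1.9991135) = 2.2110
Cpk = min(Cpu, Cpl) = 2.1409

2.1409


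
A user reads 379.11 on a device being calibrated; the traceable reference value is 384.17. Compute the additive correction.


Correction = standard - reading
= 384.17 - 379.11
= 5.0600

5.0600


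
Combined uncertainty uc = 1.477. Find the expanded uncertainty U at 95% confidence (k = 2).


U = k * uc
U = 2 * 1.477
U = 2.9540

2.9540


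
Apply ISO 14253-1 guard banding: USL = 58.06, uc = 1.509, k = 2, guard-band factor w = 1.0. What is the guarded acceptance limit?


U = k * uc = 2 * 1.509 = 3.018
guard band g = w * U = 1.0 * 3.018 = 3.018
AL = USL - g = 58.06 - 3.018
AL = 55.0420

55.0420


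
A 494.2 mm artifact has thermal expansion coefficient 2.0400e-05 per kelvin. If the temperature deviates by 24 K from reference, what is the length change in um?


dL = L * alpha * dT
= 494.2 * 2.0400e-05 * 24
= 0.2419603 mm
dL_um = 0.2419603 * 1000 = 241.9603 um

241.9603


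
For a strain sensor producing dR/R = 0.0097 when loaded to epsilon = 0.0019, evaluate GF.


GF = (dR/R) / epsilon
= 0.0097 / 0.0019
= 5.1053

5.1053


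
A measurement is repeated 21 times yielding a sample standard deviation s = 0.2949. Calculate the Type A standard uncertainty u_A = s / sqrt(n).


u_A = s / sqrt(n)
u_A = 0.2949 / sqrt(21)
u_A = 0.2949 / 4.5825757
u_A = 0.0644

0.0644


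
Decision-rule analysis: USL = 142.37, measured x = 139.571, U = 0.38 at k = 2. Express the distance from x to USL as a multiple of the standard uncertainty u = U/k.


u = U / k = 0.38 / 2 = 0.19
margin = |USL - x| = |142.37 - 139.571| = 2.799
z = margin / u = 2.799 / 0.19
z = 14.7316

14.7316


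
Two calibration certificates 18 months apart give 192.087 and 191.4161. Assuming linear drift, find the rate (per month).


rate = (v2 - v1) / months
= (191.4161 - 192.087) / 18
= -0.6709 / 18
= -0.0373

-0.0373


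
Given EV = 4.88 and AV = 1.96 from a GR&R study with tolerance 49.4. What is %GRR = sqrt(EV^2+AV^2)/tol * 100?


GRR = sqrt(EV^2 + AV^2) = sqrt(4.88^2 + 1.96^2) = 5.2588972
%GRR = GRR / tol * 100 = 5.2588972 / 49.4 * 100
%GRR = 10.6455

10.6455


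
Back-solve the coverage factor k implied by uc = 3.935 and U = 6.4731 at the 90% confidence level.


k = U / uc
k = 6.4731 / 3.935
k = 1.645

1.645


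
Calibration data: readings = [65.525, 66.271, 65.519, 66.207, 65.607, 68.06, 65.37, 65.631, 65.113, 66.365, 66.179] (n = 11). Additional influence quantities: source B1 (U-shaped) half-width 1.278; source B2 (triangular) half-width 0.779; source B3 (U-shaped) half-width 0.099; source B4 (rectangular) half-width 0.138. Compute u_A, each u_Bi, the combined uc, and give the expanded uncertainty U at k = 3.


mean = (65.525 + 66.271 + 65.519 + 66.207 + 65.607 + 68.06 + 65.37 + 65.631 + 65.113 + 66.365 + 66.179) / 11 = 65.98609091
s = sqrt(sum((x - mean)^2)/(n-1)) = 0.80338614
u_A = s / sqrt(n) = 0.80338614 / sqrt(11) = 0.24223004
u_B1 = 1.278 / sqrt(2) = 0.90368247
u_B2 = 0.779 / sqrt(6) = 0.31802542
u_B3 = 0.099 / sqrt(2) = 0.070003571
u_B4 = 0.138 / sqrt(3) = 0.079674337
uc = sqrt(0.24223004^2 + 0.90368247^2 + 0.31802542^2 + 0.070003571^2 + 0.079674337^2) = 0.99383402
U = k * uc = 3 * 0.99383402
U = 2.9815

2.9815


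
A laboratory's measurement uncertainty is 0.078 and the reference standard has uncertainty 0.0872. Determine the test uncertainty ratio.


TUR = u_lab / u_ref
= 0.078 / 0.0872
= 0.8945

0.8945


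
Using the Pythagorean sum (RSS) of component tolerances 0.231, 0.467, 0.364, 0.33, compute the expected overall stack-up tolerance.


RSS = sqrt(0.231^2 + 0.467^2 + 0.364^2 + 0.33^2)
= sqrt(0.512846)
= 0.7161

0.7161


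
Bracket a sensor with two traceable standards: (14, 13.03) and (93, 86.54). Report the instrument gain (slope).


slope = (y2 - y1) / (x2 - x1)
= (86.54 - 13.03) / (93 - 14)
= 73.5100 / 79
= 0.9305

0.9305


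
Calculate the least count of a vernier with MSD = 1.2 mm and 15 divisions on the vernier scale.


LC = MSD / n_div
= 1.2 / 15
= 0.0800

0.0800


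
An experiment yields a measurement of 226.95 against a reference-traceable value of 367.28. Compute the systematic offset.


Systematic error = measured - true
= 226.95 - 367.28
= -140.3300

-140.3300


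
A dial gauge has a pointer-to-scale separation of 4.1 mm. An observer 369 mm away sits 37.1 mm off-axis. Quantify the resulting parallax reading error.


error = h * offset / d
= 4.1 * 37.1 / 369
= 0.4122

0.4122


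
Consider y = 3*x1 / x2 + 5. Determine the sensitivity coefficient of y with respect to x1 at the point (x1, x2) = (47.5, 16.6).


y = 3*x1 / x2 + 5
dy/dx1 = 3/x2
Evaluate at x2 = 16.6: c1 = 3 / 16.6
c1 = 0.1807

0.1807
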